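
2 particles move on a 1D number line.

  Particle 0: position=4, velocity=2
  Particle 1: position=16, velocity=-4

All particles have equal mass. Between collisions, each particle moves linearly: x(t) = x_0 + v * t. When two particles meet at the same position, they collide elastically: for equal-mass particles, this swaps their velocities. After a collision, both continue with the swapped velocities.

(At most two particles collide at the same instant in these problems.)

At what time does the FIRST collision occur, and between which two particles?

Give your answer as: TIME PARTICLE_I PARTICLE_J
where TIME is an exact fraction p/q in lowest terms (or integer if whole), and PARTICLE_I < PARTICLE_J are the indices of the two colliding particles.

Answer: 2 0 1

Derivation:
Pair (0,1): pos 4,16 vel 2,-4 -> gap=12, closing at 6/unit, collide at t=2
Earliest collision: t=2 between 0 and 1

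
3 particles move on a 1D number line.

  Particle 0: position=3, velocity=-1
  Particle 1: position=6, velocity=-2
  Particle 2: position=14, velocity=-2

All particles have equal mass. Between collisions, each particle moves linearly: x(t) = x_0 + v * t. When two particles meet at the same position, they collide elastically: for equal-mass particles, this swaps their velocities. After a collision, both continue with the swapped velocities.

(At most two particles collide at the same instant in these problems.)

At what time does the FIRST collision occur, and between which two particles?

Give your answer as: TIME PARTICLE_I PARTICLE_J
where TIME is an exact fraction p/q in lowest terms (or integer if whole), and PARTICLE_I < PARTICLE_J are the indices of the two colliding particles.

Pair (0,1): pos 3,6 vel -1,-2 -> gap=3, closing at 1/unit, collide at t=3
Pair (1,2): pos 6,14 vel -2,-2 -> not approaching (rel speed 0 <= 0)
Earliest collision: t=3 between 0 and 1

Answer: 3 0 1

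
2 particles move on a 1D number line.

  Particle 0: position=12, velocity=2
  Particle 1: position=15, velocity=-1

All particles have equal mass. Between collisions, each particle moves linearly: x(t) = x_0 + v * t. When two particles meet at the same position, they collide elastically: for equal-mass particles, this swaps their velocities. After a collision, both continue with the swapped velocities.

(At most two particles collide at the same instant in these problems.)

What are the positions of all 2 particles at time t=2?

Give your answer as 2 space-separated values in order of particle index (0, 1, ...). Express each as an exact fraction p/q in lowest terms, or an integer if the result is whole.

Collision at t=1: particles 0 and 1 swap velocities; positions: p0=14 p1=14; velocities now: v0=-1 v1=2
Advance to t=2 (no further collisions before then); velocities: v0=-1 v1=2; positions = 13 16

Answer: 13 16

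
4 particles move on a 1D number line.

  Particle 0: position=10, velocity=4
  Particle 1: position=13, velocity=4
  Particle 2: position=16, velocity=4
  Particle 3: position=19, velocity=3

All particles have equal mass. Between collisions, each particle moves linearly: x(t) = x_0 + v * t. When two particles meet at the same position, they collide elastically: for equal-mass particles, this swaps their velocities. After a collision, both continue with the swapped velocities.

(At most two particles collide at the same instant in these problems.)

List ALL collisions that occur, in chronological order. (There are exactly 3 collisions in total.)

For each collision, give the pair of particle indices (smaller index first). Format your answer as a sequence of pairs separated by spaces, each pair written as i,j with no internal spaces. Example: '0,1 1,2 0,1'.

Answer: 2,3 1,2 0,1

Derivation:
Collision at t=3: particles 2 and 3 swap velocities; positions: p0=22 p1=25 p2=28 p3=28; velocities now: v0=4 v1=4 v2=3 v3=4
Collision at t=6: particles 1 and 2 swap velocities; positions: p0=34 p1=37 p2=37 p3=40; velocities now: v0=4 v1=3 v2=4 v3=4
Collision at t=9: particles 0 and 1 swap velocities; positions: p0=46 p1=46 p2=49 p3=52; velocities now: v0=3 v1=4 v2=4 v3=4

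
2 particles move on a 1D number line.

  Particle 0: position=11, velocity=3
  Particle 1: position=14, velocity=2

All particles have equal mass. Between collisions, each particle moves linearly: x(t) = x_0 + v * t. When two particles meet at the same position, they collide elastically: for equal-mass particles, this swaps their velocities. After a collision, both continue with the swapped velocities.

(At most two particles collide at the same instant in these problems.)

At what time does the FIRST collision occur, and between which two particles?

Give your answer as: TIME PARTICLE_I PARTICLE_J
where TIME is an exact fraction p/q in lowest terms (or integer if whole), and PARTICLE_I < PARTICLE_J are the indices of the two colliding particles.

Answer: 3 0 1

Derivation:
Pair (0,1): pos 11,14 vel 3,2 -> gap=3, closing at 1/unit, collide at t=3
Earliest collision: t=3 between 0 and 1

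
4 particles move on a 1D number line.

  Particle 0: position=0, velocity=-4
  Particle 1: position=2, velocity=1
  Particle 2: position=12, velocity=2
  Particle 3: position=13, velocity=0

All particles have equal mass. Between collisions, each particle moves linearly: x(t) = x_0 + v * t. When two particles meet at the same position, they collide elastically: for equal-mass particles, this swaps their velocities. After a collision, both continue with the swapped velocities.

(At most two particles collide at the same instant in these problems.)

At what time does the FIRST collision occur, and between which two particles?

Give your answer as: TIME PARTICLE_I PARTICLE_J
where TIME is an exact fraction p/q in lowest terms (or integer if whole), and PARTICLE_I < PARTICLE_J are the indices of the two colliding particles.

Pair (0,1): pos 0,2 vel -4,1 -> not approaching (rel speed -5 <= 0)
Pair (1,2): pos 2,12 vel 1,2 -> not approaching (rel speed -1 <= 0)
Pair (2,3): pos 12,13 vel 2,0 -> gap=1, closing at 2/unit, collide at t=1/2
Earliest collision: t=1/2 between 2 and 3

Answer: 1/2 2 3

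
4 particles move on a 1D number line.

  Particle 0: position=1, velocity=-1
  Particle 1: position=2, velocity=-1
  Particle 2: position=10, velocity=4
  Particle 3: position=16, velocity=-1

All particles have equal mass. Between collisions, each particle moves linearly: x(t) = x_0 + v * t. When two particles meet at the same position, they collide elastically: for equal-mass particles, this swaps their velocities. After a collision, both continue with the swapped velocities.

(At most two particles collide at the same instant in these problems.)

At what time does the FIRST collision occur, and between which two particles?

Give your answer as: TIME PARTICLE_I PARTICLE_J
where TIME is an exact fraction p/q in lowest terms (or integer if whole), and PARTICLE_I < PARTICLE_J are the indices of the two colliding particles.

Pair (0,1): pos 1,2 vel -1,-1 -> not approaching (rel speed 0 <= 0)
Pair (1,2): pos 2,10 vel -1,4 -> not approaching (rel speed -5 <= 0)
Pair (2,3): pos 10,16 vel 4,-1 -> gap=6, closing at 5/unit, collide at t=6/5
Earliest collision: t=6/5 between 2 and 3

Answer: 6/5 2 3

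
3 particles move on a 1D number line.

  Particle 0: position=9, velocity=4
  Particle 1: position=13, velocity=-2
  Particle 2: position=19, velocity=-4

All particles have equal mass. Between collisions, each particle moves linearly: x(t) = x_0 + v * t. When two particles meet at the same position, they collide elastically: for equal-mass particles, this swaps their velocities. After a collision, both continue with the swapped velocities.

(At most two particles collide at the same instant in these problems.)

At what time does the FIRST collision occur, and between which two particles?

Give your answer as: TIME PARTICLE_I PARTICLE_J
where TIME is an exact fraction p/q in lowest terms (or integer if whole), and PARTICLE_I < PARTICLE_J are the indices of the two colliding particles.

Answer: 2/3 0 1

Derivation:
Pair (0,1): pos 9,13 vel 4,-2 -> gap=4, closing at 6/unit, collide at t=2/3
Pair (1,2): pos 13,19 vel -2,-4 -> gap=6, closing at 2/unit, collide at t=3
Earliest collision: t=2/3 between 0 and 1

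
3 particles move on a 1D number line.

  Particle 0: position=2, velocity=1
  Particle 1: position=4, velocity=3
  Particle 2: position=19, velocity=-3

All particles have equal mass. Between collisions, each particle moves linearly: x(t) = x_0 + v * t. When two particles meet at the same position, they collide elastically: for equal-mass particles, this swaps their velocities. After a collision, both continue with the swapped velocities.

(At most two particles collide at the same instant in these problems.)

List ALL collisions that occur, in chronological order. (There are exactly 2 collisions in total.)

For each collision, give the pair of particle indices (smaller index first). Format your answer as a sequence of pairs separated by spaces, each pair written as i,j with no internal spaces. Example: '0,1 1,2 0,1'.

Answer: 1,2 0,1

Derivation:
Collision at t=5/2: particles 1 and 2 swap velocities; positions: p0=9/2 p1=23/2 p2=23/2; velocities now: v0=1 v1=-3 v2=3
Collision at t=17/4: particles 0 and 1 swap velocities; positions: p0=25/4 p1=25/4 p2=67/4; velocities now: v0=-3 v1=1 v2=3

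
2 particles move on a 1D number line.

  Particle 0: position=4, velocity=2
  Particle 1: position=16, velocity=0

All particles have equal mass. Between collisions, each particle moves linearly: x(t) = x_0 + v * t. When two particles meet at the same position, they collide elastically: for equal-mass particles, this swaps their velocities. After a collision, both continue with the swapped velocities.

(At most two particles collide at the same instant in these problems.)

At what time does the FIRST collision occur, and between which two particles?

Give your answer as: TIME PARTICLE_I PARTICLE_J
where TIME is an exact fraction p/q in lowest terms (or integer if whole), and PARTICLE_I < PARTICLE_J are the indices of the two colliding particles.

Pair (0,1): pos 4,16 vel 2,0 -> gap=12, closing at 2/unit, collide at t=6
Earliest collision: t=6 between 0 and 1

Answer: 6 0 1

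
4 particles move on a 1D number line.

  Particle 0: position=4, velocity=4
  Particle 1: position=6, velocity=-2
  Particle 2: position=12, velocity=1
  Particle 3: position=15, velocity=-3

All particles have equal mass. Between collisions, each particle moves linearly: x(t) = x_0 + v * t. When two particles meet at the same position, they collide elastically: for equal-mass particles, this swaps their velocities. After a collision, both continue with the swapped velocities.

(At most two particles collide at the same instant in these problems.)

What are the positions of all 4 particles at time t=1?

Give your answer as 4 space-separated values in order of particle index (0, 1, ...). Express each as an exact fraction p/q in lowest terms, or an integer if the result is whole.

Answer: 4 8 12 13

Derivation:
Collision at t=1/3: particles 0 and 1 swap velocities; positions: p0=16/3 p1=16/3 p2=37/3 p3=14; velocities now: v0=-2 v1=4 v2=1 v3=-3
Collision at t=3/4: particles 2 and 3 swap velocities; positions: p0=9/2 p1=7 p2=51/4 p3=51/4; velocities now: v0=-2 v1=4 v2=-3 v3=1
Advance to t=1 (no further collisions before then); velocities: v0=-2 v1=4 v2=-3 v3=1; positions = 4 8 12 13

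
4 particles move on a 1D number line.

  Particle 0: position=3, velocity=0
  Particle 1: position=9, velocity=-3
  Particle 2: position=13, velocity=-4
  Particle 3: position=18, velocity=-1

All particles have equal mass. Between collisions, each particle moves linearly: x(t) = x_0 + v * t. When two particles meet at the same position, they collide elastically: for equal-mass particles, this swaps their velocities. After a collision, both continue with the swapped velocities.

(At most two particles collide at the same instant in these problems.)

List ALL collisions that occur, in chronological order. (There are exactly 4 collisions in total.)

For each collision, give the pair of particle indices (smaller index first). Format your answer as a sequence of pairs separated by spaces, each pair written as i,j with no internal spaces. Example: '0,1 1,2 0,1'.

Collision at t=2: particles 0 and 1 swap velocities; positions: p0=3 p1=3 p2=5 p3=16; velocities now: v0=-3 v1=0 v2=-4 v3=-1
Collision at t=5/2: particles 1 and 2 swap velocities; positions: p0=3/2 p1=3 p2=3 p3=31/2; velocities now: v0=-3 v1=-4 v2=0 v3=-1
Collision at t=4: particles 0 and 1 swap velocities; positions: p0=-3 p1=-3 p2=3 p3=14; velocities now: v0=-4 v1=-3 v2=0 v3=-1
Collision at t=15: particles 2 and 3 swap velocities; positions: p0=-47 p1=-36 p2=3 p3=3; velocities now: v0=-4 v1=-3 v2=-1 v3=0

Answer: 0,1 1,2 0,1 2,3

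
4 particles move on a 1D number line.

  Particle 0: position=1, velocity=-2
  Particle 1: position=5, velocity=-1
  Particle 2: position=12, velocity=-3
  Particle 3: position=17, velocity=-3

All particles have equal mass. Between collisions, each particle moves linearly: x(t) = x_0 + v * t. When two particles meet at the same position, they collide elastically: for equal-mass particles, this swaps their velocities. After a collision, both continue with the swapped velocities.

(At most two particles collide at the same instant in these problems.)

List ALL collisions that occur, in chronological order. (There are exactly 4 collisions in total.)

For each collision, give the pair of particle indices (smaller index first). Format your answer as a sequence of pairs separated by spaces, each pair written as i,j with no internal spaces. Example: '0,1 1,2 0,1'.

Collision at t=7/2: particles 1 and 2 swap velocities; positions: p0=-6 p1=3/2 p2=3/2 p3=13/2; velocities now: v0=-2 v1=-3 v2=-1 v3=-3
Collision at t=6: particles 2 and 3 swap velocities; positions: p0=-11 p1=-6 p2=-1 p3=-1; velocities now: v0=-2 v1=-3 v2=-3 v3=-1
Collision at t=11: particles 0 and 1 swap velocities; positions: p0=-21 p1=-21 p2=-16 p3=-6; velocities now: v0=-3 v1=-2 v2=-3 v3=-1
Collision at t=16: particles 1 and 2 swap velocities; positions: p0=-36 p1=-31 p2=-31 p3=-11; velocities now: v0=-3 v1=-3 v2=-2 v3=-1

Answer: 1,2 2,3 0,1 1,2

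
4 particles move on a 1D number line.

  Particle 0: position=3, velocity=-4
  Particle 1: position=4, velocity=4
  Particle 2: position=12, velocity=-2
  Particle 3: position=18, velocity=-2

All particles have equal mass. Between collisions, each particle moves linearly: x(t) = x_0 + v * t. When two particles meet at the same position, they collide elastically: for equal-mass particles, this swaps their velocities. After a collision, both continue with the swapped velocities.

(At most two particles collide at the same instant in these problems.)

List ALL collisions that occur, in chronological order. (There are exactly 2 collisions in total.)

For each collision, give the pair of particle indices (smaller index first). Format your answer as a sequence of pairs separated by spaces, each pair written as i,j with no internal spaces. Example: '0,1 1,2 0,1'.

Collision at t=4/3: particles 1 and 2 swap velocities; positions: p0=-7/3 p1=28/3 p2=28/3 p3=46/3; velocities now: v0=-4 v1=-2 v2=4 v3=-2
Collision at t=7/3: particles 2 and 3 swap velocities; positions: p0=-19/3 p1=22/3 p2=40/3 p3=40/3; velocities now: v0=-4 v1=-2 v2=-2 v3=4

Answer: 1,2 2,3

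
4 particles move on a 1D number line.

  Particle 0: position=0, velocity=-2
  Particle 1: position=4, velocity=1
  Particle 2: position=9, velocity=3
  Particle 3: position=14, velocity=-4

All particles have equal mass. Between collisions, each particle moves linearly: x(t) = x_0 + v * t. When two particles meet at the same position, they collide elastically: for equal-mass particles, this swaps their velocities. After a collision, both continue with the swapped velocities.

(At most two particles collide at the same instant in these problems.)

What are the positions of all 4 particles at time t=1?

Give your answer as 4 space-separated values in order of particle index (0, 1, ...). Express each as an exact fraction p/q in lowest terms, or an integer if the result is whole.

Collision at t=5/7: particles 2 and 3 swap velocities; positions: p0=-10/7 p1=33/7 p2=78/7 p3=78/7; velocities now: v0=-2 v1=1 v2=-4 v3=3
Advance to t=1 (no further collisions before then); velocities: v0=-2 v1=1 v2=-4 v3=3; positions = -2 5 10 12

Answer: -2 5 10 12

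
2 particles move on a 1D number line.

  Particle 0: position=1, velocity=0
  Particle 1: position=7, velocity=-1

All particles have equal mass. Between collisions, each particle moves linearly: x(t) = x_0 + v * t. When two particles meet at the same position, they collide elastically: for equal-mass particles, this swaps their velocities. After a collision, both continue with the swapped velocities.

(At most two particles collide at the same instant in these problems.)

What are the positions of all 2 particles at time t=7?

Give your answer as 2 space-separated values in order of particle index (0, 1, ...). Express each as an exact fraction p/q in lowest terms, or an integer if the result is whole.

Collision at t=6: particles 0 and 1 swap velocities; positions: p0=1 p1=1; velocities now: v0=-1 v1=0
Advance to t=7 (no further collisions before then); velocities: v0=-1 v1=0; positions = 0 1

Answer: 0 1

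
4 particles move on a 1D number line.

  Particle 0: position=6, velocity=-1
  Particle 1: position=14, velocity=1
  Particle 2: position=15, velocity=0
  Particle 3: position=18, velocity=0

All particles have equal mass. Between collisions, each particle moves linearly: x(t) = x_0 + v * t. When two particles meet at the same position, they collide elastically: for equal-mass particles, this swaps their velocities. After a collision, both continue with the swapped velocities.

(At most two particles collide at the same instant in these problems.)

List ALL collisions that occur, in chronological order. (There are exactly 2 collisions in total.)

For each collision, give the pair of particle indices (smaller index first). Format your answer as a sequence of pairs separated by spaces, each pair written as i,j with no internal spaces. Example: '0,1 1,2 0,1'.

Answer: 1,2 2,3

Derivation:
Collision at t=1: particles 1 and 2 swap velocities; positions: p0=5 p1=15 p2=15 p3=18; velocities now: v0=-1 v1=0 v2=1 v3=0
Collision at t=4: particles 2 and 3 swap velocities; positions: p0=2 p1=15 p2=18 p3=18; velocities now: v0=-1 v1=0 v2=0 v3=1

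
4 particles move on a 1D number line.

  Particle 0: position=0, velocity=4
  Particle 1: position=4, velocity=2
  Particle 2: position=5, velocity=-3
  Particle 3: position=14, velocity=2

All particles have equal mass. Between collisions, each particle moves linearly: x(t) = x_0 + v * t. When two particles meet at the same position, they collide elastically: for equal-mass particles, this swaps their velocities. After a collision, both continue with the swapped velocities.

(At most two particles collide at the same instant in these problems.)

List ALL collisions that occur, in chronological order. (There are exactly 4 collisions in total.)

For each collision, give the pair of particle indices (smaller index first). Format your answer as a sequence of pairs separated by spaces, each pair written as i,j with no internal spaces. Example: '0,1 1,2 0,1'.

Answer: 1,2 0,1 1,2 2,3

Derivation:
Collision at t=1/5: particles 1 and 2 swap velocities; positions: p0=4/5 p1=22/5 p2=22/5 p3=72/5; velocities now: v0=4 v1=-3 v2=2 v3=2
Collision at t=5/7: particles 0 and 1 swap velocities; positions: p0=20/7 p1=20/7 p2=38/7 p3=108/7; velocities now: v0=-3 v1=4 v2=2 v3=2
Collision at t=2: particles 1 and 2 swap velocities; positions: p0=-1 p1=8 p2=8 p3=18; velocities now: v0=-3 v1=2 v2=4 v3=2
Collision at t=7: particles 2 and 3 swap velocities; positions: p0=-16 p1=18 p2=28 p3=28; velocities now: v0=-3 v1=2 v2=2 v3=4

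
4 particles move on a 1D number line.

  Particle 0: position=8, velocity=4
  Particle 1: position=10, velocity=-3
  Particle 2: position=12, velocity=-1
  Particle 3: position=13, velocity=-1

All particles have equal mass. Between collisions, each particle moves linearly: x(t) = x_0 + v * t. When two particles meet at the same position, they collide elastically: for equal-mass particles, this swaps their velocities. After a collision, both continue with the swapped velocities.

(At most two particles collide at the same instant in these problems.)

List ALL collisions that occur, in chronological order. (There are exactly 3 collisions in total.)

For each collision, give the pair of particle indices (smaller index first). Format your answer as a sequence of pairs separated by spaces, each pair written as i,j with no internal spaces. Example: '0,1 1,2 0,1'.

Collision at t=2/7: particles 0 and 1 swap velocities; positions: p0=64/7 p1=64/7 p2=82/7 p3=89/7; velocities now: v0=-3 v1=4 v2=-1 v3=-1
Collision at t=4/5: particles 1 and 2 swap velocities; positions: p0=38/5 p1=56/5 p2=56/5 p3=61/5; velocities now: v0=-3 v1=-1 v2=4 v3=-1
Collision at t=1: particles 2 and 3 swap velocities; positions: p0=7 p1=11 p2=12 p3=12; velocities now: v0=-3 v1=-1 v2=-1 v3=4

Answer: 0,1 1,2 2,3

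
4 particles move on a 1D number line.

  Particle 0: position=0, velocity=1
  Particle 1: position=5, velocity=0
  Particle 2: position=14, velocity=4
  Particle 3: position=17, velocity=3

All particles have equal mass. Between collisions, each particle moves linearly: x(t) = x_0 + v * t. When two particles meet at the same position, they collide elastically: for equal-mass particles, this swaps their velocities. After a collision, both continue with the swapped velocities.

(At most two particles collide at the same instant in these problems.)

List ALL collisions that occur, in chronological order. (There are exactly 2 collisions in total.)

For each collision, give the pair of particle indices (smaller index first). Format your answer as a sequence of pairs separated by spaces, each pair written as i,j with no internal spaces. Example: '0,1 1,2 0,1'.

Collision at t=3: particles 2 and 3 swap velocities; positions: p0=3 p1=5 p2=26 p3=26; velocities now: v0=1 v1=0 v2=3 v3=4
Collision at t=5: particles 0 and 1 swap velocities; positions: p0=5 p1=5 p2=32 p3=34; velocities now: v0=0 v1=1 v2=3 v3=4

Answer: 2,3 0,1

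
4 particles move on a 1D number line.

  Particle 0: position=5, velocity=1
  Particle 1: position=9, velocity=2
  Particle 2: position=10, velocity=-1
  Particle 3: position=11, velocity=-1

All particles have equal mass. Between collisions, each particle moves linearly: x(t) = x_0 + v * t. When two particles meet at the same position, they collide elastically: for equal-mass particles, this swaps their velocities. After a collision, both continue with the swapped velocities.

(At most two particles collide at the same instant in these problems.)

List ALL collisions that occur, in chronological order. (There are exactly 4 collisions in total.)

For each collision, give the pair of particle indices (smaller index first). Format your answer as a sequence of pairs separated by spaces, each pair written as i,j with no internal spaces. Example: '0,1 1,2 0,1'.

Answer: 1,2 2,3 0,1 1,2

Derivation:
Collision at t=1/3: particles 1 and 2 swap velocities; positions: p0=16/3 p1=29/3 p2=29/3 p3=32/3; velocities now: v0=1 v1=-1 v2=2 v3=-1
Collision at t=2/3: particles 2 and 3 swap velocities; positions: p0=17/3 p1=28/3 p2=31/3 p3=31/3; velocities now: v0=1 v1=-1 v2=-1 v3=2
Collision at t=5/2: particles 0 and 1 swap velocities; positions: p0=15/2 p1=15/2 p2=17/2 p3=14; velocities now: v0=-1 v1=1 v2=-1 v3=2
Collision at t=3: particles 1 and 2 swap velocities; positions: p0=7 p1=8 p2=8 p3=15; velocities now: v0=-1 v1=-1 v2=1 v3=2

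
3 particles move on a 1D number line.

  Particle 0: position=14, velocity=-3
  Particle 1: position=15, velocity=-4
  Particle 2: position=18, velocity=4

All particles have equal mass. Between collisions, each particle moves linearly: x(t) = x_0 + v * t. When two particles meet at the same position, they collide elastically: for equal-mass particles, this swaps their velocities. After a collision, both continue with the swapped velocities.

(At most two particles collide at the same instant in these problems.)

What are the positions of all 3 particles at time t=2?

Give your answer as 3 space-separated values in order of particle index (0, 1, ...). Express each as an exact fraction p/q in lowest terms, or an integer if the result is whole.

Answer: 7 8 26

Derivation:
Collision at t=1: particles 0 and 1 swap velocities; positions: p0=11 p1=11 p2=22; velocities now: v0=-4 v1=-3 v2=4
Advance to t=2 (no further collisions before then); velocities: v0=-4 v1=-3 v2=4; positions = 7 8 26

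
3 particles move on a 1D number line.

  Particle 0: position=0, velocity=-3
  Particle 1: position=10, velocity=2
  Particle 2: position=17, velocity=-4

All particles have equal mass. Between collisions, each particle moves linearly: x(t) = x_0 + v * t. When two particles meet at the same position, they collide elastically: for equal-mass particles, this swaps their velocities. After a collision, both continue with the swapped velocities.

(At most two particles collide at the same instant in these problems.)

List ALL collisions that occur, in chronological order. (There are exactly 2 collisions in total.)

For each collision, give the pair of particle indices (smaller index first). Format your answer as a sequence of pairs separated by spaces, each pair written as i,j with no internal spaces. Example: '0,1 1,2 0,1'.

Answer: 1,2 0,1

Derivation:
Collision at t=7/6: particles 1 and 2 swap velocities; positions: p0=-7/2 p1=37/3 p2=37/3; velocities now: v0=-3 v1=-4 v2=2
Collision at t=17: particles 0 and 1 swap velocities; positions: p0=-51 p1=-51 p2=44; velocities now: v0=-4 v1=-3 v2=2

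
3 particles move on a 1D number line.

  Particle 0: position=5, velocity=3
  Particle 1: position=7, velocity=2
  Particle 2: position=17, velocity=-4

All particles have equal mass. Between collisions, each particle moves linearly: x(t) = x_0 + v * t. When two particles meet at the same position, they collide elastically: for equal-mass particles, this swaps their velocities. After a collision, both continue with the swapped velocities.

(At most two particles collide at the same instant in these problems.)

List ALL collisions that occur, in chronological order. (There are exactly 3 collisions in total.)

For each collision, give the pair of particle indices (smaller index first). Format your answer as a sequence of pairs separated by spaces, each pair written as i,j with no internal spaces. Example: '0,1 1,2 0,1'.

Collision at t=5/3: particles 1 and 2 swap velocities; positions: p0=10 p1=31/3 p2=31/3; velocities now: v0=3 v1=-4 v2=2
Collision at t=12/7: particles 0 and 1 swap velocities; positions: p0=71/7 p1=71/7 p2=73/7; velocities now: v0=-4 v1=3 v2=2
Collision at t=2: particles 1 and 2 swap velocities; positions: p0=9 p1=11 p2=11; velocities now: v0=-4 v1=2 v2=3

Answer: 1,2 0,1 1,2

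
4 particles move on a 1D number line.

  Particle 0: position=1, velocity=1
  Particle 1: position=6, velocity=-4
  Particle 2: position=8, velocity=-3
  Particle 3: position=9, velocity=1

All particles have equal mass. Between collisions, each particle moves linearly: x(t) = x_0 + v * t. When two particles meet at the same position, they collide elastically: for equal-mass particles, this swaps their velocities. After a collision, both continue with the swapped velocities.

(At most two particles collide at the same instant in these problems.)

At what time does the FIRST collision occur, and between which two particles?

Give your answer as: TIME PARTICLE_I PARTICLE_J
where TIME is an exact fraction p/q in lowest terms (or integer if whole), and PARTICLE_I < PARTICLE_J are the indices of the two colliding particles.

Pair (0,1): pos 1,6 vel 1,-4 -> gap=5, closing at 5/unit, collide at t=1
Pair (1,2): pos 6,8 vel -4,-3 -> not approaching (rel speed -1 <= 0)
Pair (2,3): pos 8,9 vel -3,1 -> not approaching (rel speed -4 <= 0)
Earliest collision: t=1 between 0 and 1

Answer: 1 0 1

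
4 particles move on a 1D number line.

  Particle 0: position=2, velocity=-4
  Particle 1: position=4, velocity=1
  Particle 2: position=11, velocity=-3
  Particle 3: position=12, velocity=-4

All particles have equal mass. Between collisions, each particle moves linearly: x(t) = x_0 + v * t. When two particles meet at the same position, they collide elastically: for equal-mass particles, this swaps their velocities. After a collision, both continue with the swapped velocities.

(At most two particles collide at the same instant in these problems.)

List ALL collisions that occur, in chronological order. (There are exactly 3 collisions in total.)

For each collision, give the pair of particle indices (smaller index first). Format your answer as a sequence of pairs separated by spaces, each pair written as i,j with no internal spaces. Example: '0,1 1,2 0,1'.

Answer: 2,3 1,2 2,3

Derivation:
Collision at t=1: particles 2 and 3 swap velocities; positions: p0=-2 p1=5 p2=8 p3=8; velocities now: v0=-4 v1=1 v2=-4 v3=-3
Collision at t=8/5: particles 1 and 2 swap velocities; positions: p0=-22/5 p1=28/5 p2=28/5 p3=31/5; velocities now: v0=-4 v1=-4 v2=1 v3=-3
Collision at t=7/4: particles 2 and 3 swap velocities; positions: p0=-5 p1=5 p2=23/4 p3=23/4; velocities now: v0=-4 v1=-4 v2=-3 v3=1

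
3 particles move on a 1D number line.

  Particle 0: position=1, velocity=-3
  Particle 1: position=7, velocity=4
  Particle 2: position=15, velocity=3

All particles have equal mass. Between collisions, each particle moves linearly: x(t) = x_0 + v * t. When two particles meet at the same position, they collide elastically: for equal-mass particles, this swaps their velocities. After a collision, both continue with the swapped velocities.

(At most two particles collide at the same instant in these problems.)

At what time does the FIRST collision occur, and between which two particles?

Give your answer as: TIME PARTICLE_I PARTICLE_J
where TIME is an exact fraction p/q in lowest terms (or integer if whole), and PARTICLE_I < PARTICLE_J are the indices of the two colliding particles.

Pair (0,1): pos 1,7 vel -3,4 -> not approaching (rel speed -7 <= 0)
Pair (1,2): pos 7,15 vel 4,3 -> gap=8, closing at 1/unit, collide at t=8
Earliest collision: t=8 between 1 and 2

Answer: 8 1 2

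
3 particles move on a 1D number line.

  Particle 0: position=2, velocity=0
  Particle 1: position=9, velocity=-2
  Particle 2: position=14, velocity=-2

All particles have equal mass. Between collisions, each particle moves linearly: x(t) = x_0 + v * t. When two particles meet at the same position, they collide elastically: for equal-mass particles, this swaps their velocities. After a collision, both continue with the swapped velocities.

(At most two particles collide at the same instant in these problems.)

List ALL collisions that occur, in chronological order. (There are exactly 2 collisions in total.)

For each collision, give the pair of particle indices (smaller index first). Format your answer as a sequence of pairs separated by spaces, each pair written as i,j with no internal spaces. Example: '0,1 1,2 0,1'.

Answer: 0,1 1,2

Derivation:
Collision at t=7/2: particles 0 and 1 swap velocities; positions: p0=2 p1=2 p2=7; velocities now: v0=-2 v1=0 v2=-2
Collision at t=6: particles 1 and 2 swap velocities; positions: p0=-3 p1=2 p2=2; velocities now: v0=-2 v1=-2 v2=0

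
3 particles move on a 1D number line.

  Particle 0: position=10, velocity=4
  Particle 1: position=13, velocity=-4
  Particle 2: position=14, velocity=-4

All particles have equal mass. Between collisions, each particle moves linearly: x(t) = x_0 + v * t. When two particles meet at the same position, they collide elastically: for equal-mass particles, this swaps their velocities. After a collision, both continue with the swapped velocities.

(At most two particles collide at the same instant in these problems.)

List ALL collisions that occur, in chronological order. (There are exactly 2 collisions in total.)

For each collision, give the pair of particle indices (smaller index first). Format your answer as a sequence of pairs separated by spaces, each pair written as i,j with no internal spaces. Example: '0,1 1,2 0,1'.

Collision at t=3/8: particles 0 and 1 swap velocities; positions: p0=23/2 p1=23/2 p2=25/2; velocities now: v0=-4 v1=4 v2=-4
Collision at t=1/2: particles 1 and 2 swap velocities; positions: p0=11 p1=12 p2=12; velocities now: v0=-4 v1=-4 v2=4

Answer: 0,1 1,2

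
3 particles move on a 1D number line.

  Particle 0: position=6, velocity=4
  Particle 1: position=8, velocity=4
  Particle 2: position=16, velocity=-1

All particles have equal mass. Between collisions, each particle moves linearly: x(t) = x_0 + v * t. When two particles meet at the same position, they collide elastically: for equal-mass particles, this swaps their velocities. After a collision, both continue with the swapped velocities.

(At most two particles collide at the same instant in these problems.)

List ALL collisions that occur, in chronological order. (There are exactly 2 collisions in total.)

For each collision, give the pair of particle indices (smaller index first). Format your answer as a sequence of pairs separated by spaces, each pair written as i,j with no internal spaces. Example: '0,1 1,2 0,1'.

Collision at t=8/5: particles 1 and 2 swap velocities; positions: p0=62/5 p1=72/5 p2=72/5; velocities now: v0=4 v1=-1 v2=4
Collision at t=2: particles 0 and 1 swap velocities; positions: p0=14 p1=14 p2=16; velocities now: v0=-1 v1=4 v2=4

Answer: 1,2 0,1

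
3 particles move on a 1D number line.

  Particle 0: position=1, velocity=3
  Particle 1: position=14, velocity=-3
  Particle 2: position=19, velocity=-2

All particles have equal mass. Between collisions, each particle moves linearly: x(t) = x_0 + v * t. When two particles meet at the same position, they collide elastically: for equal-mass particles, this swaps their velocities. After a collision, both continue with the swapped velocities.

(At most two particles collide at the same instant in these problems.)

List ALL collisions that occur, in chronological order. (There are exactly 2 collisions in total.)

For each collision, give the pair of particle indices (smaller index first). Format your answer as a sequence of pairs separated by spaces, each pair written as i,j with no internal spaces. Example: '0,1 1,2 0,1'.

Answer: 0,1 1,2

Derivation:
Collision at t=13/6: particles 0 and 1 swap velocities; positions: p0=15/2 p1=15/2 p2=44/3; velocities now: v0=-3 v1=3 v2=-2
Collision at t=18/5: particles 1 and 2 swap velocities; positions: p0=16/5 p1=59/5 p2=59/5; velocities now: v0=-3 v1=-2 v2=3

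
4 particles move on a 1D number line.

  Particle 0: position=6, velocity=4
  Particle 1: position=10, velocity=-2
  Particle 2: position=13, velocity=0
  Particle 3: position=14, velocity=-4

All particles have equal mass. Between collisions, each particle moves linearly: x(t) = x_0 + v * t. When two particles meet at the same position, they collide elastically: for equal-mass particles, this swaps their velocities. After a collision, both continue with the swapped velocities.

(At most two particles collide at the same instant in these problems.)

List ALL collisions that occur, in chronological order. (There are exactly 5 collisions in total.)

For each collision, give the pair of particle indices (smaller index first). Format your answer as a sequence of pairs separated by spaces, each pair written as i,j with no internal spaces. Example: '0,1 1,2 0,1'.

Answer: 2,3 0,1 1,2 2,3 0,1

Derivation:
Collision at t=1/4: particles 2 and 3 swap velocities; positions: p0=7 p1=19/2 p2=13 p3=13; velocities now: v0=4 v1=-2 v2=-4 v3=0
Collision at t=2/3: particles 0 and 1 swap velocities; positions: p0=26/3 p1=26/3 p2=34/3 p3=13; velocities now: v0=-2 v1=4 v2=-4 v3=0
Collision at t=1: particles 1 and 2 swap velocities; positions: p0=8 p1=10 p2=10 p3=13; velocities now: v0=-2 v1=-4 v2=4 v3=0
Collision at t=7/4: particles 2 and 3 swap velocities; positions: p0=13/2 p1=7 p2=13 p3=13; velocities now: v0=-2 v1=-4 v2=0 v3=4
Collision at t=2: particles 0 and 1 swap velocities; positions: p0=6 p1=6 p2=13 p3=14; velocities now: v0=-4 v1=-2 v2=0 v3=4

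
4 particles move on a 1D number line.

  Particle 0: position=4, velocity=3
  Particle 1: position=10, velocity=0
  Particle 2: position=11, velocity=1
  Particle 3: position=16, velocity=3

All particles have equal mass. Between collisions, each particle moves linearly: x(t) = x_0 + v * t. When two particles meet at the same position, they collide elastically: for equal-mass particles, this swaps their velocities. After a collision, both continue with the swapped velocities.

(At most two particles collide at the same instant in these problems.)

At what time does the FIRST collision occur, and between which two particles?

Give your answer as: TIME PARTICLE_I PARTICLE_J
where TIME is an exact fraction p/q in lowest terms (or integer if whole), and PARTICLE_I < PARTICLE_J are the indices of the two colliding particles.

Answer: 2 0 1

Derivation:
Pair (0,1): pos 4,10 vel 3,0 -> gap=6, closing at 3/unit, collide at t=2
Pair (1,2): pos 10,11 vel 0,1 -> not approaching (rel speed -1 <= 0)
Pair (2,3): pos 11,16 vel 1,3 -> not approaching (rel speed -2 <= 0)
Earliest collision: t=2 between 0 and 1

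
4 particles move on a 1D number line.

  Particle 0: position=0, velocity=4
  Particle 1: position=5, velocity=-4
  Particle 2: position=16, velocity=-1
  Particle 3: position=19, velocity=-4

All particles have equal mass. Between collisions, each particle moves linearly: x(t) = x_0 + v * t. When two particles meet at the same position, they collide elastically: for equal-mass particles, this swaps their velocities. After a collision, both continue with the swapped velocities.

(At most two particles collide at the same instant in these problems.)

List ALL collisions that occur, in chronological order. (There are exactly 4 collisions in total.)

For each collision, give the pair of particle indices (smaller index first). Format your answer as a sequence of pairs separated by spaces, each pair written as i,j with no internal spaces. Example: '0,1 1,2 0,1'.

Answer: 0,1 2,3 1,2 2,3

Derivation:
Collision at t=5/8: particles 0 and 1 swap velocities; positions: p0=5/2 p1=5/2 p2=123/8 p3=33/2; velocities now: v0=-4 v1=4 v2=-1 v3=-4
Collision at t=1: particles 2 and 3 swap velocities; positions: p0=1 p1=4 p2=15 p3=15; velocities now: v0=-4 v1=4 v2=-4 v3=-1
Collision at t=19/8: particles 1 and 2 swap velocities; positions: p0=-9/2 p1=19/2 p2=19/2 p3=109/8; velocities now: v0=-4 v1=-4 v2=4 v3=-1
Collision at t=16/5: particles 2 and 3 swap velocities; positions: p0=-39/5 p1=31/5 p2=64/5 p3=64/5; velocities now: v0=-4 v1=-4 v2=-1 v3=4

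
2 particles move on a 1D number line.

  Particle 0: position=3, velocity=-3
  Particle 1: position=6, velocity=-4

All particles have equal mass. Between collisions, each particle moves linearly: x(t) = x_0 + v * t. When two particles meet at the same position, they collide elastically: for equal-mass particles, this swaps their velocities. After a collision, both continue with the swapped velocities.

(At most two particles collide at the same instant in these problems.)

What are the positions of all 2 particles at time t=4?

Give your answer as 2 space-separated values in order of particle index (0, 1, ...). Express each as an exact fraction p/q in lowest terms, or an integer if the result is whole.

Collision at t=3: particles 0 and 1 swap velocities; positions: p0=-6 p1=-6; velocities now: v0=-4 v1=-3
Advance to t=4 (no further collisions before then); velocities: v0=-4 v1=-3; positions = -10 -9

Answer: -10 -9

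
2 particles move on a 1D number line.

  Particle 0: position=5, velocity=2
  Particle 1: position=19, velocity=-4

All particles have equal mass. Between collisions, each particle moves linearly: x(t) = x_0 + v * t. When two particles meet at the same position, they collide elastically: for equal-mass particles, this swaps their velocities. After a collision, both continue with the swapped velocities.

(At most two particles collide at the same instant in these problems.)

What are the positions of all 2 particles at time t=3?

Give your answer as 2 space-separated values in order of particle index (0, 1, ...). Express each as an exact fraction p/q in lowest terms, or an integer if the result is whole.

Collision at t=7/3: particles 0 and 1 swap velocities; positions: p0=29/3 p1=29/3; velocities now: v0=-4 v1=2
Advance to t=3 (no further collisions before then); velocities: v0=-4 v1=2; positions = 7 11

Answer: 7 11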